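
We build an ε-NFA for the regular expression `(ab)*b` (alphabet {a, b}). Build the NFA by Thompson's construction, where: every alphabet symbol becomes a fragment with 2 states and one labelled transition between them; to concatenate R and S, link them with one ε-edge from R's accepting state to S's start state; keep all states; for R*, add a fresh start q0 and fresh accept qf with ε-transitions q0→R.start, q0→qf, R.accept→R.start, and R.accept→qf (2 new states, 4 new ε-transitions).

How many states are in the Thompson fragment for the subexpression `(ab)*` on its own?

6

Fragment for `(ab)*`:
Each of the 2 symbol leaves contributes a 2-state fragment.
  ab → 4 states
  (ab)* → 6 states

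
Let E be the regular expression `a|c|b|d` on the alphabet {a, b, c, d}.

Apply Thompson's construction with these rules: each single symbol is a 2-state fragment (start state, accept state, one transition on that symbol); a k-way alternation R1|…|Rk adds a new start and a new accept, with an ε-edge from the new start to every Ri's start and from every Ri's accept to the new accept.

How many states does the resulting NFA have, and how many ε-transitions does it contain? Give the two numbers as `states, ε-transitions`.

By structural recursion:
Each of the 4 symbol leaves contributes 2 states and 0 ε-transitions.
  a|c|b|d — 10 states, 8 ε-transitions

10, 8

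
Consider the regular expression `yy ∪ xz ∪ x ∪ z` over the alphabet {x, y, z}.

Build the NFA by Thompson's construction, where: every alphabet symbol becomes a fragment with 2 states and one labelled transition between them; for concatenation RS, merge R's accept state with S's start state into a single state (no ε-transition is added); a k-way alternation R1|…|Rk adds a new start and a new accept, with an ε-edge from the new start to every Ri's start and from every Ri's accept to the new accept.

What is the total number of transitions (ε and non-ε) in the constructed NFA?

14

Bottom-up over the parse tree:
Each of the 6 symbol leaves contributes 1 transition (1 symbol, 0 ε).
  yy = 2 transitions (2 symbol, 0 ε)
  xz = 2 transitions (2 symbol, 0 ε)
  yy ∪ xz ∪ x ∪ z = 14 transitions (6 symbol, 8 ε)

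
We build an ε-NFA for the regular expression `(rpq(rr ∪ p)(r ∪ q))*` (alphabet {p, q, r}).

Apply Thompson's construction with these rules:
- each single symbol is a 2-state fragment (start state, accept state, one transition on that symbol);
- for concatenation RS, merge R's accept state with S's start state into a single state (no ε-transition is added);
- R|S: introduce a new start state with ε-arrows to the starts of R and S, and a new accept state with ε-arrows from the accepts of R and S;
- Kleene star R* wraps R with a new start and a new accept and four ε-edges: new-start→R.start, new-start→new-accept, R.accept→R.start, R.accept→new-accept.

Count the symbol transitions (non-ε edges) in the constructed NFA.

Per subexpression:
Each of the 8 symbol leaves contributes exactly 1 symbol transition.
  rr : 2 symbol transitions
  rr ∪ p : 3 symbol transitions
  r ∪ q : 2 symbol transitions
  rpq(rr ∪ p)(r ∪ q) : 8 symbol transitions
  (rpq(rr ∪ p)(r ∪ q))* : 8 symbol transitions

8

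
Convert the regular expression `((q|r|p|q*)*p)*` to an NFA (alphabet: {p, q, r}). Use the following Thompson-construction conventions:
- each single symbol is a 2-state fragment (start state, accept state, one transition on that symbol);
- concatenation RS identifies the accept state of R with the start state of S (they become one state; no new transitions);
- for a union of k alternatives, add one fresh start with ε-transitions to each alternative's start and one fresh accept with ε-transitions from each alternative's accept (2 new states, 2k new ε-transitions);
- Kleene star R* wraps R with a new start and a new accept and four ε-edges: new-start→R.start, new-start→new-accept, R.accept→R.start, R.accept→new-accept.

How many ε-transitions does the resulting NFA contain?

20

Recursing over subexpressions:
Each of the 5 symbol leaves contributes 0 ε-transitions.
  q* : 4 ε-transitions
  q|r|p|q* : 12 ε-transitions
  (q|r|p|q*)* : 16 ε-transitions
  (q|r|p|q*)*p : 16 ε-transitions
  ((q|r|p|q*)*p)* : 20 ε-transitions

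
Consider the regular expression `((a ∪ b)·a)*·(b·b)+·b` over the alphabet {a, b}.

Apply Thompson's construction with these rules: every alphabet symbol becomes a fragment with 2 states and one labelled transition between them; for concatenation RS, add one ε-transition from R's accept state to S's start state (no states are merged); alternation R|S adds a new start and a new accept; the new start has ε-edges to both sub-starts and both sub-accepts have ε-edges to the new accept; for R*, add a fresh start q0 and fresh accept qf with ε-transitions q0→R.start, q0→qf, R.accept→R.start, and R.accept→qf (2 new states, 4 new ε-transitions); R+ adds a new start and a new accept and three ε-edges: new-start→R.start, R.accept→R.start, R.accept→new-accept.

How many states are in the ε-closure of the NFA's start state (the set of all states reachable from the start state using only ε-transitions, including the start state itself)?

7

Let C(F) = |ε-closure(F.start)| within fragment F, and note whether F accepts ε. Symbol fragments have C = 1 and do not accept ε. Then:
  a ∪ b : |ε-closure| = 1 + 1 + 1 = 3 (the new accept is not ε-reachable since no branch accepts ε)
  (a ∪ b)·a : same as the first factor's closure: |ε-closure| = 3
  ((a ∪ b)·a)* : |ε-closure| = 1 (new start) + 3 (body) + 1 (new accept) = 5
  b·b : |ε-closure| equals the left operand's closure size = 1 (its accept is not ε-reachable, so the closure stops there)
  (b·b)+ : |ε-closure| = 1 + 1 = 2 (the body doesn't accept ε, so the new accept is not reached)
  ((a ∪ b)·a)*·(b·b)+·b : |ε-closure| = 5 + 2 = 7 (closure spills across the concat boundary because the left factor accepts ε)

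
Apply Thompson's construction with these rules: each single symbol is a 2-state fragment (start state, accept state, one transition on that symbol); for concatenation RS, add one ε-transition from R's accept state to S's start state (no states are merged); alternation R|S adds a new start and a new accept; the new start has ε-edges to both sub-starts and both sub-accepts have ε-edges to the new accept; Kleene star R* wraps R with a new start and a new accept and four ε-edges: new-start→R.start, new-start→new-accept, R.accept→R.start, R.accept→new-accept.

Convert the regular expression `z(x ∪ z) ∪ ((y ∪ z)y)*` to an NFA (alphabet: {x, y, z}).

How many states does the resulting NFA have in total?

By structural recursion:
Each of the 6 symbol leaves contributes a 2-state fragment.
  x ∪ z — 6 states
  z(x ∪ z) — 8 states
  y ∪ z — 6 states
  (y ∪ z)y — 8 states
  ((y ∪ z)y)* — 10 states
  z(x ∪ z) ∪ ((y ∪ z)y)* — 20 states

20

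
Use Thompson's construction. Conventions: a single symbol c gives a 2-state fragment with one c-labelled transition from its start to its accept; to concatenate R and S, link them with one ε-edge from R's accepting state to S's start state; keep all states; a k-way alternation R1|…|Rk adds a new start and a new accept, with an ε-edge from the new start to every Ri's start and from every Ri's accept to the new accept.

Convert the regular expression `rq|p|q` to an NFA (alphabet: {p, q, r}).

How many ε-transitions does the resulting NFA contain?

Bottom-up over the parse tree:
Each of the 4 symbol leaves contributes 0 ε-transitions.
  rq → 1 ε-transition
  rq|p|q → 7 ε-transitions

7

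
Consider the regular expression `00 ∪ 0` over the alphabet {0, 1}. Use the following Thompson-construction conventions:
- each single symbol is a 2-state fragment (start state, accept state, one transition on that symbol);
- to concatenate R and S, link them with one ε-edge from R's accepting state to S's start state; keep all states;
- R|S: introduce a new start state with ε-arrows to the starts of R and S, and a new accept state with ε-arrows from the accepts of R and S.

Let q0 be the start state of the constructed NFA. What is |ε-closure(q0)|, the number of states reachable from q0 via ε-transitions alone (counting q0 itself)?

3

Work bottom-up. For each fragment F, track |ε-closure(F.start)| and whether F's accept lies in that closure (i.e. whether F accepts ε). A single-symbol fragment has closure size 1 and does not accept ε.
  00 → |ε-closure| equals the left operand's closure size = 1 (its accept is not ε-reachable, so the closure stops there)
  00 ∪ 0 → new start ε-reaches every alternative's start; none of them accept ε, so the new accept is not reached: |ε-closure| = 1 + 1 + 1 = 3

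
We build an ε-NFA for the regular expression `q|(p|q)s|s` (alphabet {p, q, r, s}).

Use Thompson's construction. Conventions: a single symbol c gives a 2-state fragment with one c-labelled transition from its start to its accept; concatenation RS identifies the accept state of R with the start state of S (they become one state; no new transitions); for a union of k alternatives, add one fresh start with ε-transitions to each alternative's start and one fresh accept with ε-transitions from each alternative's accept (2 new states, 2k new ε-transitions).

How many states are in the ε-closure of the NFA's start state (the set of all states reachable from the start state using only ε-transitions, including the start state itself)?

Let C(F) = |ε-closure(F.start)| within fragment F, and note whether F accepts ε. Symbol fragments have C = 1 and do not accept ε. Then:
  p|q — new start ε-reaches every alternative's start; none of them accept ε, so the new accept is not reached: |closure| = 1 + 1 + 1 = 3
  (p|q)s — same as the first factor's closure: |closure| = 3
  q|(p|q)s|s — new start ε-reaches every alternative's start; none of them accept ε, so the new accept is not reached: |closure| = 1 + 1 + 3 + 1 = 6

6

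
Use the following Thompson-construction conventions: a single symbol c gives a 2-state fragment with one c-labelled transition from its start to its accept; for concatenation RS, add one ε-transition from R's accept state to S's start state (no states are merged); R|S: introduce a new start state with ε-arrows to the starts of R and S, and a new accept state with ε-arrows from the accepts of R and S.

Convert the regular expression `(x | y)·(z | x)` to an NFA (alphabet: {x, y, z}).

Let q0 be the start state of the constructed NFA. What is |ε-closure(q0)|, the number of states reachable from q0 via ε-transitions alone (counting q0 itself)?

Work bottom-up. For each fragment F, track |ε-closure(F.start)| and whether F's accept lies in that closure (i.e. whether F accepts ε). A single-symbol fragment has closure size 1 and does not accept ε.
  x | y → new start ε-reaches every alternative's start; none of them accept ε, so the new accept is not reached: C = 1 + 1 + 1 = 3
  z | x → C = 1 + 1 + 1 = 3 (the new accept is not ε-reachable since no branch accepts ε)
  (x | y)·(z | x) → C equals the left operand's closure size = 3 (its accept is not ε-reachable, so the closure stops there)

3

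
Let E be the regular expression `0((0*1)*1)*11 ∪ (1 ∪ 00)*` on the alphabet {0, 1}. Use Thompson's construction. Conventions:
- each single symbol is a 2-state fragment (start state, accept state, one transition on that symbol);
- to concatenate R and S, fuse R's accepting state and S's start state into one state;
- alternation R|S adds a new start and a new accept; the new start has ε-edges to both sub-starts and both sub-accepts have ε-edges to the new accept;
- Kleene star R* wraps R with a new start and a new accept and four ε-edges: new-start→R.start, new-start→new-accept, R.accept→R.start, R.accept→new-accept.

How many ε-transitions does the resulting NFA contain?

24

Recursing over subexpressions:
Each of the 9 symbol leaves contributes 0 ε-transitions.
  0* → 4 ε-transitions
  0*1 → 4 ε-transitions
  (0*1)* → 8 ε-transitions
  (0*1)*1 → 8 ε-transitions
  ((0*1)*1)* → 12 ε-transitions
  0((0*1)*1)*11 → 12 ε-transitions
  00 → 0 ε-transitions
  1 ∪ 00 → 4 ε-transitions
  (1 ∪ 00)* → 8 ε-transitions
  0((0*1)*1)*11 ∪ (1 ∪ 00)* → 24 ε-transitions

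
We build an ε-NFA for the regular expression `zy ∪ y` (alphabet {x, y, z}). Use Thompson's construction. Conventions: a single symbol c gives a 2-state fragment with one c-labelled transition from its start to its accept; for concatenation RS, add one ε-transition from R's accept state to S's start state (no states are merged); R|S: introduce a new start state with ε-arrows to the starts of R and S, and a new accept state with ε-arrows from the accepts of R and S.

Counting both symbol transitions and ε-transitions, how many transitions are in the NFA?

8

Recursing over subexpressions:
Each of the 3 symbol leaves contributes 1 transition (1 symbol, 0 ε).
  zy : 3 transitions (2 symbol, 1 ε)
  zy ∪ y : 8 transitions (3 symbol, 5 ε)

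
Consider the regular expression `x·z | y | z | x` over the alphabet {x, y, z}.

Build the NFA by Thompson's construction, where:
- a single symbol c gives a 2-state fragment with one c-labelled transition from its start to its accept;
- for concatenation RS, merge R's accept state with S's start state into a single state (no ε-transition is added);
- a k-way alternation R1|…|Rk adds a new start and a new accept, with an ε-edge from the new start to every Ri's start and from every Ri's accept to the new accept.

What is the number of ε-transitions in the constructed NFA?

8

Building bottom-up:
Each of the 5 symbol leaves contributes 0 ε-transitions.
  x·z : 0 ε-transitions
  x·z | y | z | x : 8 ε-transitions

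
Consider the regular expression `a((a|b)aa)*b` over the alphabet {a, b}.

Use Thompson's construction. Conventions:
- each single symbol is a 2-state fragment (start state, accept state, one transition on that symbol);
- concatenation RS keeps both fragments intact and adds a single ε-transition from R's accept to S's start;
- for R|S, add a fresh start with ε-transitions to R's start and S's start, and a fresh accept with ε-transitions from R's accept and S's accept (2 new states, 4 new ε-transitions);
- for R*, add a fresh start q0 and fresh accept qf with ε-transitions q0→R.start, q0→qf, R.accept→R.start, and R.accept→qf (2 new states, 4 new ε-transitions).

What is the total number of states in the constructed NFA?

16

Building bottom-up:
Each of the 6 symbol leaves contributes a 2-state fragment.
  a|b → 6 states
  (a|b)aa → 10 states
  ((a|b)aa)* → 12 states
  a((a|b)aa)*b → 16 states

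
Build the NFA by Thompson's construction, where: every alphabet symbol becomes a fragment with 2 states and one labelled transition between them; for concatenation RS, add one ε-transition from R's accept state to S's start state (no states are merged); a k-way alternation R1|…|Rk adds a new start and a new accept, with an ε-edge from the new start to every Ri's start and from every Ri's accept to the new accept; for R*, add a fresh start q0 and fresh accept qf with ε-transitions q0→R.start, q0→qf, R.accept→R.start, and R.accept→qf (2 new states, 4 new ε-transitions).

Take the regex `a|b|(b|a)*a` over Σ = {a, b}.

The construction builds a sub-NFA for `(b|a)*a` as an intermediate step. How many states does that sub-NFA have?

10

Fragment for `(b|a)*a`:
Each of the 3 symbol leaves contributes a 2-state fragment.
  b|a = 6 states
  (b|a)* = 8 states
  (b|a)*a = 10 states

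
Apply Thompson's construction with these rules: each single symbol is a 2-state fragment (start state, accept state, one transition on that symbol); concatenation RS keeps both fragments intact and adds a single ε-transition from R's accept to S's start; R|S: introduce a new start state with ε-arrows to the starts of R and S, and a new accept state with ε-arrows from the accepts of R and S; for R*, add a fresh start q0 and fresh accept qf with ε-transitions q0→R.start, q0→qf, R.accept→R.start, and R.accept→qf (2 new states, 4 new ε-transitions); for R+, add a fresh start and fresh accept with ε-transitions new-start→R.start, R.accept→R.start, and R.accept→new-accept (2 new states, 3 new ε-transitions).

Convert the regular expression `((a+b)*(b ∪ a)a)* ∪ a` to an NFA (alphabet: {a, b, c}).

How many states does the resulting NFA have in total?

Per subexpression:
Each of the 6 symbol leaves contributes a 2-state fragment.
  a+ : 4 states
  a+b : 6 states
  (a+b)* : 8 states
  b ∪ a : 6 states
  (a+b)*(b ∪ a)a : 16 states
  ((a+b)*(b ∪ a)a)* : 18 states
  ((a+b)*(b ∪ a)a)* ∪ a : 22 states

22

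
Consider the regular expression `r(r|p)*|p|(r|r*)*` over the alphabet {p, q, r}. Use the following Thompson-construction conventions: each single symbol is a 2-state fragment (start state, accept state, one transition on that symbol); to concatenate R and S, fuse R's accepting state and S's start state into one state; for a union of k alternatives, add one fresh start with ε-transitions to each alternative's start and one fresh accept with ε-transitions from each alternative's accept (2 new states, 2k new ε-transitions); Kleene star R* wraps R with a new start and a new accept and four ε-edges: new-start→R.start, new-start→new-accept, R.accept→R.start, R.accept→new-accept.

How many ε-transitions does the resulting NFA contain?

By structural recursion:
Each of the 6 symbol leaves contributes 0 ε-transitions.
  r|p → 4 ε-transitions
  (r|p)* → 8 ε-transitions
  r(r|p)* → 8 ε-transitions
  r* → 4 ε-transitions
  r|r* → 8 ε-transitions
  (r|r*)* → 12 ε-transitions
  r(r|p)*|p|(r|r*)* → 26 ε-transitions

26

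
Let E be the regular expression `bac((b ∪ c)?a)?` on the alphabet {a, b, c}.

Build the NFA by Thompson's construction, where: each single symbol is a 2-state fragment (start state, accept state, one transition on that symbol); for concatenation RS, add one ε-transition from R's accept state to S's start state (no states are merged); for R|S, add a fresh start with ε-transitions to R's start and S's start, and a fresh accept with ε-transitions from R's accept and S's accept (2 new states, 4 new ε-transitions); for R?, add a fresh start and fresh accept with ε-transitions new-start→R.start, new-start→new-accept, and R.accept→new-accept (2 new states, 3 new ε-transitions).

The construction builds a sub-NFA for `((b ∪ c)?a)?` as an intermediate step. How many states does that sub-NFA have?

12

Fragment for `((b ∪ c)?a)?`:
Each of the 3 symbol leaves contributes a 2-state fragment.
  b ∪ c = 6 states
  (b ∪ c)? = 8 states
  (b ∪ c)?a = 10 states
  ((b ∪ c)?a)? = 12 states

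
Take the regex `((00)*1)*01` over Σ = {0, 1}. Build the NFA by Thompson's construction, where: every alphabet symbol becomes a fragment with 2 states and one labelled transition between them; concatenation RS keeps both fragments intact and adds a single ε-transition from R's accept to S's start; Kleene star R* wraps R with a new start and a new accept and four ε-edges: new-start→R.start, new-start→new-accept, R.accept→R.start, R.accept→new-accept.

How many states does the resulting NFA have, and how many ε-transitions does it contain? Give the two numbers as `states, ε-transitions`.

14, 12

Building bottom-up:
Each of the 5 symbol leaves contributes 2 states and 0 ε-transitions.
  00 = 4 states, 1 ε-transition
  (00)* = 6 states, 5 ε-transitions
  (00)*1 = 8 states, 6 ε-transitions
  ((00)*1)* = 10 states, 10 ε-transitions
  ((00)*1)*01 = 14 states, 12 ε-transitions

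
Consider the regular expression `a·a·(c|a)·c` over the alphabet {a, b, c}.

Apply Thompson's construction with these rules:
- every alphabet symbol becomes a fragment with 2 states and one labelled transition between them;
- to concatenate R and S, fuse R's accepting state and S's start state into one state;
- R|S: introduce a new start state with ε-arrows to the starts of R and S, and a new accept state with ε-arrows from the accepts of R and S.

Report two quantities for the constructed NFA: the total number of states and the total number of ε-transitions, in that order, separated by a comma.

9, 4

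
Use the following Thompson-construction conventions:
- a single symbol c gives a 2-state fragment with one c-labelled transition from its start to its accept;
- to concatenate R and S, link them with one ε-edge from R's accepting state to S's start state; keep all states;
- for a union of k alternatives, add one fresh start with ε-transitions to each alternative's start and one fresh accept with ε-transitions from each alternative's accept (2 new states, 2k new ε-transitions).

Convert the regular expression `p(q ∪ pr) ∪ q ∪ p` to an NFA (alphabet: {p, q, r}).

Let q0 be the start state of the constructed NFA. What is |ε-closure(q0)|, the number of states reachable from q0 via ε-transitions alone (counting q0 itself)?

Work bottom-up. For each fragment F, track |ε-closure(F.start)| and whether F's accept lies in that closure (i.e. whether F accepts ε). A single-symbol fragment has closure size 1 and does not accept ε.
  pr — |closure| equals the left operand's closure size = 1 (its accept is not ε-reachable, so the closure stops there)
  q ∪ pr — |closure| = 1 + 1 + 1 = 3 (the new accept is not ε-reachable since no branch accepts ε)
  p(q ∪ pr) — |closure| equals the left operand's closure size = 1 (its accept is not ε-reachable, so the closure stops there)
  p(q ∪ pr) ∪ q ∪ p — |closure| = 1 + 1 + 1 + 1 = 4 (the new accept is not ε-reachable since no branch accepts ε)

4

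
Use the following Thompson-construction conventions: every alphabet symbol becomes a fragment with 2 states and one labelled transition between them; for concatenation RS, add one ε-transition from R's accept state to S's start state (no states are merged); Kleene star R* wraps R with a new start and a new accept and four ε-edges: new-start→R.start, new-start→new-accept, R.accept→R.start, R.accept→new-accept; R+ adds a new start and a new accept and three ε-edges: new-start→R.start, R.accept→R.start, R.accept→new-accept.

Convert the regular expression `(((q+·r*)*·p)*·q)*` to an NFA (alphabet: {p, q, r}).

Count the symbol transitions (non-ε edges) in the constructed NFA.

4

Recursing over subexpressions:
Each of the 4 symbol leaves contributes exactly 1 symbol transition.
  q+ → 1 symbol transition
  r* → 1 symbol transition
  q+·r* → 2 symbol transitions
  (q+·r*)* → 2 symbol transitions
  (q+·r*)*·p → 3 symbol transitions
  ((q+·r*)*·p)* → 3 symbol transitions
  ((q+·r*)*·p)*·q → 4 symbol transitions
  (((q+·r*)*·p)*·q)* → 4 symbol transitions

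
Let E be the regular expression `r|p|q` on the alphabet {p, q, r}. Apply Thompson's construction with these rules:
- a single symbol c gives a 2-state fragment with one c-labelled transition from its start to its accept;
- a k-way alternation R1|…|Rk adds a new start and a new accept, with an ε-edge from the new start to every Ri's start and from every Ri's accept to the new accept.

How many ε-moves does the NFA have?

Bottom-up over the parse tree:
Each of the 3 symbol leaves contributes 0 ε-transitions.
  r|p|q → 6 ε-transitions

6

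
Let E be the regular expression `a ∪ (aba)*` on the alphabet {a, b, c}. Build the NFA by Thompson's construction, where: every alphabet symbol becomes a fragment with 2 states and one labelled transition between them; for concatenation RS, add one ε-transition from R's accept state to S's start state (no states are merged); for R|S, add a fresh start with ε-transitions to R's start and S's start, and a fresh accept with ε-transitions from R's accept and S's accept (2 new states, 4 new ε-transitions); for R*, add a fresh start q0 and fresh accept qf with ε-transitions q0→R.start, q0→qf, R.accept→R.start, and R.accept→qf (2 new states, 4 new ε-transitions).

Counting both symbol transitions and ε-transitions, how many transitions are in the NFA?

14

Building bottom-up:
Each of the 4 symbol leaves contributes 1 transition (1 symbol, 0 ε).
  aba = 5 transitions (3 symbol, 2 ε)
  (aba)* = 9 transitions (3 symbol, 6 ε)
  a ∪ (aba)* = 14 transitions (4 symbol, 10 ε)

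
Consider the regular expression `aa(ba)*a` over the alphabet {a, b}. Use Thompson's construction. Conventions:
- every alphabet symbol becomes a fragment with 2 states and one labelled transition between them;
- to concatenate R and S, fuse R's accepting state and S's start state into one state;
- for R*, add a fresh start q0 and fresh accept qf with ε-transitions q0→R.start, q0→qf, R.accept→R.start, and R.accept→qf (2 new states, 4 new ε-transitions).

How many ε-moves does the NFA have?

Building bottom-up:
Each of the 5 symbol leaves contributes 0 ε-transitions.
  ba = 0 ε-transitions
  (ba)* = 4 ε-transitions
  aa(ba)*a = 4 ε-transitions

4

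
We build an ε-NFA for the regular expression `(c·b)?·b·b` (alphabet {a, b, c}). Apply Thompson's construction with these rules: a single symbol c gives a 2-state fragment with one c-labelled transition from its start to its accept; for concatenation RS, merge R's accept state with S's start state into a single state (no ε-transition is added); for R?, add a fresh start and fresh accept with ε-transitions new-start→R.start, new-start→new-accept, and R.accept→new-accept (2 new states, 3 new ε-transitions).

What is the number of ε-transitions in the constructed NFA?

3

Recursing over subexpressions:
Each of the 4 symbol leaves contributes 0 ε-transitions.
  c·b → 0 ε-transitions
  (c·b)? → 3 ε-transitions
  (c·b)?·b·b → 3 ε-transitions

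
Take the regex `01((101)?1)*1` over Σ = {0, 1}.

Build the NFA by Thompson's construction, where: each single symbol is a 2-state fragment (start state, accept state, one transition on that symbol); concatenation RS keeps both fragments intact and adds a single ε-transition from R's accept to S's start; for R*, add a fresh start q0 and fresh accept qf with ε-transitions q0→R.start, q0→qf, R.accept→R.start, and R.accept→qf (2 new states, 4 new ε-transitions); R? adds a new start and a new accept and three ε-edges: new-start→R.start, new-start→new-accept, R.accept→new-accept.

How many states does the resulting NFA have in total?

By structural recursion:
Each of the 7 symbol leaves contributes a 2-state fragment.
  101 — 6 states
  (101)? — 8 states
  (101)?1 — 10 states
  ((101)?1)* — 12 states
  01((101)?1)*1 — 18 states

18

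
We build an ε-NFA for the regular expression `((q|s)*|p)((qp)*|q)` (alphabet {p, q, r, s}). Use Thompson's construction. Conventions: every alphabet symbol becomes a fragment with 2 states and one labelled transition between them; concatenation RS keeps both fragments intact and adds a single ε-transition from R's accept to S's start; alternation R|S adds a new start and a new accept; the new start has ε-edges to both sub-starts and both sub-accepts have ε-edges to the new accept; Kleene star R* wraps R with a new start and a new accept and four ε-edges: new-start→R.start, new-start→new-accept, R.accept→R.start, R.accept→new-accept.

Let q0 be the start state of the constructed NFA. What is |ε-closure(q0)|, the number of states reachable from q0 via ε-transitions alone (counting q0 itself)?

14

Work bottom-up. For each fragment F, track |ε-closure(F.start)| and whether F's accept lies in that closure (i.e. whether F accepts ε). A single-symbol fragment has closure size 1 and does not accept ε.
  q|s — |ε-closure| = 1 + 1 + 1 = 3 (the new accept is not ε-reachable since no branch accepts ε)
  (q|s)* — the star's fresh start ε-reaches both the body's start and the fresh accept: |ε-closure| = 2 + 3 = 5
  (q|s)*|p — |ε-closure| = 1 (new start) + (5 + 1) + 1 (new accept, since some branch ε-reaches its own accept) = 8
  qp — |ε-closure| equals the left operand's closure size = 1 (its accept is not ε-reachable, so the closure stops there)
  (qp)* — the star's fresh start ε-reaches both the body's start and the fresh accept: |ε-closure| = 2 + 1 = 3
  (qp)*|q — |ε-closure| = 1 (new start) + (3 + 1) + 1 (new accept, since some branch ε-reaches its own accept) = 6
  ((q|s)*|p)((qp)*|q) — the left operand accepts ε, so the closure extends into the next operand (via the concat ε-link); |ε-closure| = 8 + 6 = 14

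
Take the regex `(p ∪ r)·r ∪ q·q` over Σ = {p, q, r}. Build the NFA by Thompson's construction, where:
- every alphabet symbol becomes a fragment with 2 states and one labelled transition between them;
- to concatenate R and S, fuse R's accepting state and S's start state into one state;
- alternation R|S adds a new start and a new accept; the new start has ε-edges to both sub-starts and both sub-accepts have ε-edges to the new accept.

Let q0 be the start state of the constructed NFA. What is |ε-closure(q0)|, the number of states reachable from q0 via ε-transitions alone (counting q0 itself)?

5

Work bottom-up. For each fragment F, track |ε-closure(F.start)| and whether F's accept lies in that closure (i.e. whether F accepts ε). A single-symbol fragment has closure size 1 and does not accept ε.
  p ∪ r : new start ε-reaches every alternative's start; none of them accept ε, so the new accept is not reached: C = 1 + 1 + 1 = 3
  (p ∪ r)·r : same as the first factor's closure: C = 3
  q·q : C equals the left operand's closure size = 1 (its accept is not ε-reachable, so the closure stops there)
  (p ∪ r)·r ∪ q·q : C = 1 + 3 + 1 = 5 (the new accept is not ε-reachable since no branch accepts ε)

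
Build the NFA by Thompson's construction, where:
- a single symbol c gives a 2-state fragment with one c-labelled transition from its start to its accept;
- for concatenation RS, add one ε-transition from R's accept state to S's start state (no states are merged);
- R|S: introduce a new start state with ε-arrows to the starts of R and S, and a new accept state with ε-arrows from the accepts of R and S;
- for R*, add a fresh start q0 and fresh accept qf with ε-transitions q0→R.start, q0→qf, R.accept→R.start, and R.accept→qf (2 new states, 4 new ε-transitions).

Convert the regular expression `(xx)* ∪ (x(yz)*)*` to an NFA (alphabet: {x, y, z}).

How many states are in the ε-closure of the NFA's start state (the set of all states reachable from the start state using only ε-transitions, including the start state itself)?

Compute the ε-closure size of each fragment's start state recursively; a symbol fragment's start has no outgoing ε-edge, so its closure is just itself (size 1).
  xx — same as the first factor's closure: |closure| = 1
  (xx)* — new start has ε-edges to the inner start and to the new accept, so |closure| = 2 + 1 = 3
  yz — same as the first factor's closure: |closure| = 1
  (yz)* — new start has ε-edges to the inner start and to the new accept, so |closure| = 2 + 1 = 3
  x(yz)* — same as the first factor's closure: |closure| = 1
  (x(yz)*)* — the star's fresh start ε-reaches both the body's start and the fresh accept: |closure| = 2 + 1 = 3
  (xx)* ∪ (x(yz)*)* — |closure| = 1 (new start) + (3 + 3) + 1 (new accept, since some branch ε-reaches its own accept) = 8

8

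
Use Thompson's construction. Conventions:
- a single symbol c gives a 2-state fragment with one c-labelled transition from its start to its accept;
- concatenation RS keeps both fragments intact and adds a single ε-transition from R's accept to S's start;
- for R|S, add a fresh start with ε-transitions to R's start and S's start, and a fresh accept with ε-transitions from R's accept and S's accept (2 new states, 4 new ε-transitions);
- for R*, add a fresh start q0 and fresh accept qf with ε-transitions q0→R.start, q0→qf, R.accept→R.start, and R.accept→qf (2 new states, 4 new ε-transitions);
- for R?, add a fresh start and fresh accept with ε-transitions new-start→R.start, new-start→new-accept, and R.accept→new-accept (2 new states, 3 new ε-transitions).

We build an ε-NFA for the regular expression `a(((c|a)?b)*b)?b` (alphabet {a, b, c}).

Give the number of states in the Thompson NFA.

Per subexpression:
Each of the 6 symbol leaves contributes a 2-state fragment.
  c|a = 6 states
  (c|a)? = 8 states
  (c|a)?b = 10 states
  ((c|a)?b)* = 12 states
  ((c|a)?b)*b = 14 states
  (((c|a)?b)*b)? = 16 states
  a(((c|a)?b)*b)?b = 20 states

20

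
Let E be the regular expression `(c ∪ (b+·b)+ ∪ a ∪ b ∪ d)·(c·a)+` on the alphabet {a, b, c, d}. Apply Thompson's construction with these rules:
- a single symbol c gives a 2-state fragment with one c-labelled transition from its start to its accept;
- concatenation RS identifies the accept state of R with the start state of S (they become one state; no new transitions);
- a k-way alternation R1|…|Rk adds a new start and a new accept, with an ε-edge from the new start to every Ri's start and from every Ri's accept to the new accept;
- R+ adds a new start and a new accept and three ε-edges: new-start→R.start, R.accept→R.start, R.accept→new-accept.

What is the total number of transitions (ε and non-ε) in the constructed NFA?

27

Recursing over subexpressions:
Each of the 8 symbol leaves contributes 1 transition (1 symbol, 0 ε).
  b+ — 4 transitions (1 symbol, 3 ε)
  b+·b — 5 transitions (2 symbol, 3 ε)
  (b+·b)+ — 8 transitions (2 symbol, 6 ε)
  c ∪ (b+·b)+ ∪ a ∪ b ∪ d — 22 transitions (6 symbol, 16 ε)
  c·a — 2 transitions (2 symbol, 0 ε)
  (c·a)+ — 5 transitions (2 symbol, 3 ε)
  (c ∪ (b+·b)+ ∪ a ∪ b ∪ d)·(c·a)+ — 27 transitions (8 symbol, 19 ε)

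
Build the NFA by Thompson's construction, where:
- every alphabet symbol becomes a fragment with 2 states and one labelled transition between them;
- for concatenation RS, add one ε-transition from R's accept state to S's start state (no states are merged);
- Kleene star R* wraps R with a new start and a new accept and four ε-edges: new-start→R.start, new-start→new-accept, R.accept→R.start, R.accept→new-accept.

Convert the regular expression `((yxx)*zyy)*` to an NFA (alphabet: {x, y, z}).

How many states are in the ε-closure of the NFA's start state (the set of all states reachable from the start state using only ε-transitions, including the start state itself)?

6

Let C(F) = |ε-closure(F.start)| within fragment F, and note whether F accepts ε. Symbol fragments have C = 1 and do not accept ε. Then:
  yxx : same as the first factor's closure: C = 1
  (yxx)* : the star's fresh start ε-reaches both the body's start and the fresh accept: C = 2 + 1 = 3
  (yxx)*zyy : C = 3 + 1 = 4 (closure spills across the concat boundary because the left factor accepts ε)
  ((yxx)*zyy)* : C = 1 (new start) + 4 (body) + 1 (new accept) = 6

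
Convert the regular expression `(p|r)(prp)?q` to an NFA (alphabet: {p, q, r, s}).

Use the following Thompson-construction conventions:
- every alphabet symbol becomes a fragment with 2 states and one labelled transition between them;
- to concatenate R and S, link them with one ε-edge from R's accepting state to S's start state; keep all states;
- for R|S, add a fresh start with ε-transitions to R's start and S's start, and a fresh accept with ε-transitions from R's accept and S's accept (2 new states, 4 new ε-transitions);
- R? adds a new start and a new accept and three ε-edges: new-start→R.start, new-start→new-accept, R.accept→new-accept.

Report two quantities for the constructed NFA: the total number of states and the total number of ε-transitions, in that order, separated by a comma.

16, 11

Per subexpression:
Each of the 6 symbol leaves contributes 2 states and 0 ε-transitions.
  p|r → 6 states, 4 ε-transitions
  prp → 6 states, 2 ε-transitions
  (prp)? → 8 states, 5 ε-transitions
  (p|r)(prp)?q → 16 states, 11 ε-transitions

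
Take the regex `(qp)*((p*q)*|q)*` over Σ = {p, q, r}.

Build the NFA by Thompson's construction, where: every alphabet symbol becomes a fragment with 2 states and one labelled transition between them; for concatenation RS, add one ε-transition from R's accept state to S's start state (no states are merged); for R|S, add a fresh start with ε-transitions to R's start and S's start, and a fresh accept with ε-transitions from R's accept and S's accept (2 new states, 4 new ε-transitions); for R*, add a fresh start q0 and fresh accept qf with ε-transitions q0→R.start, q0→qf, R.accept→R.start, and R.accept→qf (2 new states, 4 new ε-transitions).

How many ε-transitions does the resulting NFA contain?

23

Bottom-up over the parse tree:
Each of the 5 symbol leaves contributes 0 ε-transitions.
  qp : 1 ε-transition
  (qp)* : 5 ε-transitions
  p* : 4 ε-transitions
  p*q : 5 ε-transitions
  (p*q)* : 9 ε-transitions
  (p*q)*|q : 13 ε-transitions
  ((p*q)*|q)* : 17 ε-transitions
  (qp)*((p*q)*|q)* : 23 ε-transitions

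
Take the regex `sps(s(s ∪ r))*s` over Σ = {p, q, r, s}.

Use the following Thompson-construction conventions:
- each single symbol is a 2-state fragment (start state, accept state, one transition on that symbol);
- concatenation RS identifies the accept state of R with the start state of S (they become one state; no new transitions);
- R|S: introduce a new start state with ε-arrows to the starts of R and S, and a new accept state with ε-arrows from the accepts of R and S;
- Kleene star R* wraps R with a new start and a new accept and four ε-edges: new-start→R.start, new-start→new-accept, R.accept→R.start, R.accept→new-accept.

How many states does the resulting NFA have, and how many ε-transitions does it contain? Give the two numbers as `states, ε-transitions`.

13, 8

By structural recursion:
Each of the 7 symbol leaves contributes 2 states and 0 ε-transitions.
  s ∪ r = 6 states, 4 ε-transitions
  s(s ∪ r) = 7 states, 4 ε-transitions
  (s(s ∪ r))* = 9 states, 8 ε-transitions
  sps(s(s ∪ r))*s = 13 states, 8 ε-transitions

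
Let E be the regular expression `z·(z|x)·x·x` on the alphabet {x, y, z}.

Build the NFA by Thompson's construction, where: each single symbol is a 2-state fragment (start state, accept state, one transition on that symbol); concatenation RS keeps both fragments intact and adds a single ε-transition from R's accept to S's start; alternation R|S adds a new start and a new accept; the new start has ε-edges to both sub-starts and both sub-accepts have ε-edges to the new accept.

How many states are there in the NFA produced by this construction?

By structural recursion:
Each of the 5 symbol leaves contributes a 2-state fragment.
  z|x — 6 states
  z·(z|x)·x·x — 12 states

12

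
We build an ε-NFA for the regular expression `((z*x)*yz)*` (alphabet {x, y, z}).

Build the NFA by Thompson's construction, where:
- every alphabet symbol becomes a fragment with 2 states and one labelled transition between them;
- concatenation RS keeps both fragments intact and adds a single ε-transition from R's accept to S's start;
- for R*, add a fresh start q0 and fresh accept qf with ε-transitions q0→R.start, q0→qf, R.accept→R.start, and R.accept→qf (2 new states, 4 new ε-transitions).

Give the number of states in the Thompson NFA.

14

Recursing over subexpressions:
Each of the 4 symbol leaves contributes a 2-state fragment.
  z* → 4 states
  z*x → 6 states
  (z*x)* → 8 states
  (z*x)*yz → 12 states
  ((z*x)*yz)* → 14 states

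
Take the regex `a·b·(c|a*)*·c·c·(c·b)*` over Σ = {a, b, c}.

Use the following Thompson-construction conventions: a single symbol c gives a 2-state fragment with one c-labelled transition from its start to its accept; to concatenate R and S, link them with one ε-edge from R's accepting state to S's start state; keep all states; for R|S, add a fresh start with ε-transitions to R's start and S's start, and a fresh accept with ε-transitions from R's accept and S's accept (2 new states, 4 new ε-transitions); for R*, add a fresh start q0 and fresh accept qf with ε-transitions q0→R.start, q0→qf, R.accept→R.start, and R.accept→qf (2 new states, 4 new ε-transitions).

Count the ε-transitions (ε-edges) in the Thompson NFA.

22

Building bottom-up:
Each of the 8 symbol leaves contributes 0 ε-transitions.
  a* : 4 ε-transitions
  c|a* : 8 ε-transitions
  (c|a*)* : 12 ε-transitions
  c·b : 1 ε-transition
  (c·b)* : 5 ε-transitions
  a·b·(c|a*)*·c·c·(c·b)* : 22 ε-transitions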